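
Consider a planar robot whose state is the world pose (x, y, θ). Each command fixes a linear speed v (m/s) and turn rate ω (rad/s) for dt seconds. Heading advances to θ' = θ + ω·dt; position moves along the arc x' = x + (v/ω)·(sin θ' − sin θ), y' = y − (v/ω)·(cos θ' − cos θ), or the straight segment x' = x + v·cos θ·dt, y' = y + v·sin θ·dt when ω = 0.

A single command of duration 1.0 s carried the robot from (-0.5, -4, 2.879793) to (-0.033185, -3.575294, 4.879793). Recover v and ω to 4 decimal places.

Δθ = 4.879793 − 2.879793 = 2.000000
ω = Δθ/dt = 2.000000/1.0 = 2.0000
R = Δx/(sin θ' − sin θ) = -0.3750
v = R·ω = -0.3750·2.0000 = -0.7500

v = -0.7500, ω = 2.0000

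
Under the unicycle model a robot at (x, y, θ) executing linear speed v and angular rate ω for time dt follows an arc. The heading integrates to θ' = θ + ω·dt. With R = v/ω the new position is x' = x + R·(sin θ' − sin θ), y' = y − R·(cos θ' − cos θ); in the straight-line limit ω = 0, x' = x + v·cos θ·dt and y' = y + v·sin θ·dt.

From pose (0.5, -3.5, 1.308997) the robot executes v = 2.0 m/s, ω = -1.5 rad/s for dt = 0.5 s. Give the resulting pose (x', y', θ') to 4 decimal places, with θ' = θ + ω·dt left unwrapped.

(1.0808, -2.7147, 0.5590)

θ' = 1.3090 + -1.5·0.5 = 0.5590
R = v/ω = 2.0/-1.5 = -1.3333
x' = 0.5 + -1.3333·(sin 0.5590 − sin 1.3090) = 1.0808
y' = -3.5 − -1.3333·(cos 0.5590 − cos 1.3090) = -2.7147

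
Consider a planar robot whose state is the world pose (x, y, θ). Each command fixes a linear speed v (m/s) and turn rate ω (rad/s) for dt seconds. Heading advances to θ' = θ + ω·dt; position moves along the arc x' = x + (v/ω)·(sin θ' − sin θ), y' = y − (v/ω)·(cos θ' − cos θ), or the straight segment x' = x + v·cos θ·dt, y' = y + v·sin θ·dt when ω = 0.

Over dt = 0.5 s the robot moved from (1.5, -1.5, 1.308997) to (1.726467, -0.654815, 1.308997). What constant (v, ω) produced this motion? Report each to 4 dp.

Δθ = 1.308997 − 1.308997 = 0.000000
ω = Δθ/dt = 0.000000/0.5 = 0.0000
ω = 0 → v = (Δx·cos θ + Δy·sin θ)/dt = 1.7500

v = 1.7500, ω = 0.0000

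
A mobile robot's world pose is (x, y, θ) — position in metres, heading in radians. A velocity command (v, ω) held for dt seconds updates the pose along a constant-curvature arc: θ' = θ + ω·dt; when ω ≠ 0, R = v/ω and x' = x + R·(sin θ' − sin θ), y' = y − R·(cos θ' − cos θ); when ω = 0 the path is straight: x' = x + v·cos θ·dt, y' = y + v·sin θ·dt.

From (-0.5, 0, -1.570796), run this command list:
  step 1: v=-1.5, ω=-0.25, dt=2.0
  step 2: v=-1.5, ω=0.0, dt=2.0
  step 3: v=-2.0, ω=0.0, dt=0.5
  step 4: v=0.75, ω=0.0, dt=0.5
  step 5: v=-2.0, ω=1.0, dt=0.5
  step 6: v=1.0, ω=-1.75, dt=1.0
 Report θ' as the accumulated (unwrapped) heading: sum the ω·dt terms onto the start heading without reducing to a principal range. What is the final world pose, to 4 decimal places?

step 1: θ'=-2.0708 (R=6.0000) → pose (0.2345, 2.8766, -2.0708)
step 2: θ'=-2.0708 (straight) → pose (1.6728, 5.5093, -2.0708)
step 3: θ'=-2.0708 (straight) → pose (2.1522, 6.3869, -2.0708)
step 4: θ'=-2.0708 (straight) → pose (1.9724, 6.0578, -2.0708)
step 5: θ'=-1.5708 (R=-2.0000) → pose (2.2173, 7.0166, -1.5708)
step 6: θ'=-3.3208 (R=-0.5714) → pose (1.5440, 6.4544, -3.3208)

(1.5440, 6.4544, -3.3208)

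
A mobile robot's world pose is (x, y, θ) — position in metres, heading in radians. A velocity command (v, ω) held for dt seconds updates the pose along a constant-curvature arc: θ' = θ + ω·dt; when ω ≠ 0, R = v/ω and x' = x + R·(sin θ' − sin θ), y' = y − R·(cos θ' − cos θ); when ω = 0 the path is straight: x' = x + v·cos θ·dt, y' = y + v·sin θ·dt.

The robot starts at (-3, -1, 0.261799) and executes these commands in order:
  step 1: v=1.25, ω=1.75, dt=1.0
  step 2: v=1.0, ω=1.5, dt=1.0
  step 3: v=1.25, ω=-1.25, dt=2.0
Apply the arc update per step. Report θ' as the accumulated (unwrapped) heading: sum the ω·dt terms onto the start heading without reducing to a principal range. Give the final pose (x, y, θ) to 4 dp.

(-4.5926, 1.7944, 1.0118)

step 1: θ'=2.0118 (R=0.7143) → pose (-2.5389, -0.0052, 2.0118)
step 2: θ'=3.5118 (R=0.6667) → pose (-3.3830, 0.3318, 3.5118)
step 3: θ'=1.0118 (R=-1.0000) → pose (-4.5926, 1.7944, 1.0118)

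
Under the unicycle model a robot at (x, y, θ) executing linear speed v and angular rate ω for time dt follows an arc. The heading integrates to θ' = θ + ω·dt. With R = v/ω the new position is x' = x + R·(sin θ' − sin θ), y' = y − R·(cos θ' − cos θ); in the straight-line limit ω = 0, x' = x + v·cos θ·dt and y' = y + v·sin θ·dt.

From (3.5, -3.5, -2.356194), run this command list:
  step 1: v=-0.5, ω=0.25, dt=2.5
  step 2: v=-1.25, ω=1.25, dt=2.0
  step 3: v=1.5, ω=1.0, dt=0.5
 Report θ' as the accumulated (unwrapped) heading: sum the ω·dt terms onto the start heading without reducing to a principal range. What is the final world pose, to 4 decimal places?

(2.7669, -0.8948, 1.2688)

step 1: θ'=-1.7312 (R=-2.0000) → pose (4.0601, -2.4052, -1.7312)
step 2: θ'=0.7688 (R=-1.0000) → pose (2.3777, -1.5268, 0.7688)
step 3: θ'=1.2688 (R=1.5000) → pose (2.7669, -0.8948, 1.2688)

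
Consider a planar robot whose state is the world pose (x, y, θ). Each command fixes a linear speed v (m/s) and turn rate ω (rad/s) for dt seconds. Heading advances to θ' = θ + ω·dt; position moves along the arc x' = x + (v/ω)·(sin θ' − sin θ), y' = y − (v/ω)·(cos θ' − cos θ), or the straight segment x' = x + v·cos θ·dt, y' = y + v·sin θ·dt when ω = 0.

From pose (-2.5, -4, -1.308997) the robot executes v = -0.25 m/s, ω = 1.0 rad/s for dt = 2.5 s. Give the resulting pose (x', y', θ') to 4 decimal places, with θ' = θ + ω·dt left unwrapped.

(-2.9737, -3.9720, 1.1910)

θ' = -1.3090 + 1.0·2.5 = 1.1910
R = v/ω = -0.25/1.0 = -0.2500
x' = -2.5 + -0.2500·(sin 1.1910 − sin -1.3090) = -2.9737
y' = -4 − -0.2500·(cos 1.1910 − cos -1.3090) = -3.9720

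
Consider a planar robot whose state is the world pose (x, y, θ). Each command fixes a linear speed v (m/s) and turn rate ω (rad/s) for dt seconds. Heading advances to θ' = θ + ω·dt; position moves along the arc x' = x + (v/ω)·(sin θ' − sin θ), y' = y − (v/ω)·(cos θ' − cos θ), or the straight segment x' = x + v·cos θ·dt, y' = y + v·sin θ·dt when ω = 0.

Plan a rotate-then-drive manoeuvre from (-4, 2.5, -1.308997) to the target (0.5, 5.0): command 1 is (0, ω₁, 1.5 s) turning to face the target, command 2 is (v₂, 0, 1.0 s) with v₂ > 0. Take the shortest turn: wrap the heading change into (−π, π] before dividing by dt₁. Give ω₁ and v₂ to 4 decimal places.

ω₁ = 1.2107, v₂ = 5.1478

heading to target = atan2(5−2.5, 0.5−-4) = 0.5071
Δθ = wrap(0.5071 − -1.3090) = 1.8161; ω₁ = Δθ/dt₁ = 1.2107
distance = √((0.5−-4)² + (5−2.5)²) = 5.1478; v₂ = distance/dt₂ = 5.1478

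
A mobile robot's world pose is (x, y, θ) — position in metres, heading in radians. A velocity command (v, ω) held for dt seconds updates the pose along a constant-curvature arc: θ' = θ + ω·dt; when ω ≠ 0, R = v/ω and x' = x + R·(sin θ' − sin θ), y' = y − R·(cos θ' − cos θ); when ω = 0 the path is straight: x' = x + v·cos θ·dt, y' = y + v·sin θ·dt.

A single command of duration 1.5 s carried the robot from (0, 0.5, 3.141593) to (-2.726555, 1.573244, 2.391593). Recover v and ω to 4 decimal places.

Δθ = 2.391593 − 3.141593 = -0.750000
ω = Δθ/dt = -0.750000/1.5 = -0.5000
R = Δx/(sin θ' − sin θ) = -4.0000
v = R·ω = -4.0000·-0.5000 = 2.0000

v = 2.0000, ω = -0.5000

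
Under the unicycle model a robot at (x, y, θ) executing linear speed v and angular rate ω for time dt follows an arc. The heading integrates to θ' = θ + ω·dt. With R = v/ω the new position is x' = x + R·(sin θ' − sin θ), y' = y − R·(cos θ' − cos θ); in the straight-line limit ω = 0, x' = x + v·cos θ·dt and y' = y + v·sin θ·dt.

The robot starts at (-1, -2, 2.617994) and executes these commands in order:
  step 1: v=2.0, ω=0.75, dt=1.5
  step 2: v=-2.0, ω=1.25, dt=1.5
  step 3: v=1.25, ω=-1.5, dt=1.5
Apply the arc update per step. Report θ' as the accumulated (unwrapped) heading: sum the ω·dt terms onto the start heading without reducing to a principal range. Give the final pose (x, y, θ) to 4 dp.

(-4.0872, -1.0002, 3.3680)

step 1: θ'=3.7430 (R=2.6667) → pose (-3.8421, -2.1106, 3.7430)
step 2: θ'=5.6180 (R=-1.6000) → pose (-3.7599, 0.4675, 5.6180)
step 3: θ'=3.3680 (R=-0.8333) → pose (-4.0872, -1.0002, 3.3680)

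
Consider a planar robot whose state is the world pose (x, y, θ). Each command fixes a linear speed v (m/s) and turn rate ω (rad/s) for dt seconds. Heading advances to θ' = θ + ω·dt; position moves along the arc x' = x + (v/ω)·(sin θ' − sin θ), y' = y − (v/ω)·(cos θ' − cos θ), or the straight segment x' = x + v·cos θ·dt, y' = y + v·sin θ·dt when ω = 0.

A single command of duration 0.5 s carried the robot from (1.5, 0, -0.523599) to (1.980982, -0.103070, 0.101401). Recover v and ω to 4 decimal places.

Δθ = 0.101401 − -0.523599 = 0.625000
ω = Δθ/dt = 0.625000/0.5 = 1.2500
R = Δx/(sin θ' − sin θ) = 0.8000
v = R·ω = 0.8000·1.2500 = 1.0000

v = 1.0000, ω = 1.2500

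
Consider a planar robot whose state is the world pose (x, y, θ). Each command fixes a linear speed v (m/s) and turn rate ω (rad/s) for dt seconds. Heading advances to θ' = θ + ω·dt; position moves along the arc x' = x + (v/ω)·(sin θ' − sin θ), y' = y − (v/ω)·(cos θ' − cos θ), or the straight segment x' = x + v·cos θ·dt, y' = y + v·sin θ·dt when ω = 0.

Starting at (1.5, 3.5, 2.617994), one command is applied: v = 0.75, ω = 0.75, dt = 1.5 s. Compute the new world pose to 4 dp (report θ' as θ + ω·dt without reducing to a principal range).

θ' = 2.6180 + 0.75·1.5 = 3.7430
R = v/ω = 0.75/0.75 = 1.0000
x' = 1.5 + 1.0000·(sin 3.7430 − sin 2.6180) = 0.4342
y' = 3.5 − 1.0000·(cos 3.7430 − cos 2.6180) = 3.4585

(0.4342, 3.4585, 3.7430)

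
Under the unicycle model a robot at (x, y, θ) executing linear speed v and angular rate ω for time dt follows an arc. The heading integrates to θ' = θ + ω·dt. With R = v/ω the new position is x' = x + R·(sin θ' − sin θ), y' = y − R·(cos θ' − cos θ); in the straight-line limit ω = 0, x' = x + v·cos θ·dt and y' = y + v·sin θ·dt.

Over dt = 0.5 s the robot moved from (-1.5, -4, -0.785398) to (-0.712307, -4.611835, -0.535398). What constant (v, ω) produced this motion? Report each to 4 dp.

v = 2.0000, ω = 0.5000

Δθ = -0.535398 − -0.785398 = 0.250000
ω = Δθ/dt = 0.250000/0.5 = 0.5000
R = Δx/(sin θ' − sin θ) = 4.0000
v = R·ω = 4.0000·0.5000 = 2.0000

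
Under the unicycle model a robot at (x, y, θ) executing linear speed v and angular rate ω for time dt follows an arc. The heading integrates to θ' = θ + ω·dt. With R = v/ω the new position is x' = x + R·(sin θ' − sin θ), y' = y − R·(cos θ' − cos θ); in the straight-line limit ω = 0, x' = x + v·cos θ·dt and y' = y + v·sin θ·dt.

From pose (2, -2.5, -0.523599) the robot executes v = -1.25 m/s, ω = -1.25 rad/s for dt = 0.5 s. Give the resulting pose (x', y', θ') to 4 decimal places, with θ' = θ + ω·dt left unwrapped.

θ' = -0.5236 + -1.25·0.5 = -1.1486
R = v/ω = -1.25/-1.25 = 1.0000
x' = 2 + 1.0000·(sin -1.1486 − sin -0.5236) = 1.5878
y' = -2.5 − 1.0000·(cos -1.1486 − cos -0.5236) = -2.0437

(1.5878, -2.0437, -1.1486)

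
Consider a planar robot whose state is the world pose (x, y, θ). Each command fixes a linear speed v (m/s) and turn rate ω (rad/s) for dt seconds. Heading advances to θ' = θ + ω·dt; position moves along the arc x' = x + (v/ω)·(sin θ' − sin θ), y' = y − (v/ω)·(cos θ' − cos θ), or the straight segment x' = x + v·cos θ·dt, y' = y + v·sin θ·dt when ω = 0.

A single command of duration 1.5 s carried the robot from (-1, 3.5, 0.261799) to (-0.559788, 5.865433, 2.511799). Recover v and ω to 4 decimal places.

Δθ = 2.511799 − 0.261799 = 2.250000
ω = Δθ/dt = 2.250000/1.5 = 1.5000
R = −Δy/(cos θ' − cos θ) = 1.3333
v = R·ω = 1.3333·1.5000 = 2.0000

v = 2.0000, ω = 1.5000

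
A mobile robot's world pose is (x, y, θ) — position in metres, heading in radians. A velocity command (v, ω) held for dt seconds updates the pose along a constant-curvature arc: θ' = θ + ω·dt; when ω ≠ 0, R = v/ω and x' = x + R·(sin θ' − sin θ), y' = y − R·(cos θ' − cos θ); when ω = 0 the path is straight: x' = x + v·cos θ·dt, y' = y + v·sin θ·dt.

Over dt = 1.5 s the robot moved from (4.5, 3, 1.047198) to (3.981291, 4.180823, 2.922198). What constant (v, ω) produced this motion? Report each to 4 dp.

Δθ = 2.922198 − 1.047198 = 1.875000
ω = Δθ/dt = 1.875000/1.5 = 1.2500
R = −Δy/(cos θ' − cos θ) = 0.8000
v = R·ω = 0.8000·1.2500 = 1.0000

v = 1.0000, ω = 1.2500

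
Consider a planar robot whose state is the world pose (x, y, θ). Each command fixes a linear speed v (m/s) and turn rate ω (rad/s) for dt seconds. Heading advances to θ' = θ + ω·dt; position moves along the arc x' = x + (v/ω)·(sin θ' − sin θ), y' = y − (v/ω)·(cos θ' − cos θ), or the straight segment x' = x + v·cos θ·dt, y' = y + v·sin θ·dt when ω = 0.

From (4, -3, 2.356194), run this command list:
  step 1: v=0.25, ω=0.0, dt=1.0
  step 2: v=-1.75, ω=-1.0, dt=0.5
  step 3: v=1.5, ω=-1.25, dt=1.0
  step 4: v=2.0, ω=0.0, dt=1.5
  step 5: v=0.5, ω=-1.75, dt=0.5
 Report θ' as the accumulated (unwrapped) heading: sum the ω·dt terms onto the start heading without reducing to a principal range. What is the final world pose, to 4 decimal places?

(7.4369, -0.4941, -0.2688)

step 1: θ'=2.3562 (straight) → pose (3.8232, -2.8232, 2.3562)
step 2: θ'=1.8562 (R=1.7500) → pose (4.2650, -3.5680, 1.8562)
step 3: θ'=0.6062 (R=-1.2000) → pose (4.7328, -2.2439, 0.6062)
step 4: θ'=0.6062 (straight) → pose (7.1982, -0.5347, 0.6062)
step 5: θ'=-0.2688 (R=-0.2857) → pose (7.4369, -0.4941, -0.2688)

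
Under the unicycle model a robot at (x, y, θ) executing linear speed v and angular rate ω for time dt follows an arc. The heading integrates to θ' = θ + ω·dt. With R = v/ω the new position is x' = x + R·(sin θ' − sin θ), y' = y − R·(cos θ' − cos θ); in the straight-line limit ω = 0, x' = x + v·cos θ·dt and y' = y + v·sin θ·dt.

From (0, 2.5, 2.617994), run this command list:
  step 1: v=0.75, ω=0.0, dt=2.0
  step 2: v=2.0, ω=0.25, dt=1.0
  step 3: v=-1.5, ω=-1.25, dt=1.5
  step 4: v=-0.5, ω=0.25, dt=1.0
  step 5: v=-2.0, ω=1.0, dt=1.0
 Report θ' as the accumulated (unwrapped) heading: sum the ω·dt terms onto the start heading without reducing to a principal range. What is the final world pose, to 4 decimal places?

step 1: θ'=2.6180 (straight) → pose (-1.2990, 3.2500, 2.6180)
step 2: θ'=2.8680 (R=8.0000) → pose (-3.1375, 4.0242, 2.8680)
step 3: θ'=0.9930 (R=1.2000) → pose (-2.4565, 2.2134, 0.9930)
step 4: θ'=1.2430 (R=-2.0000) → pose (-2.6747, 1.7650, 1.2430)
step 5: θ'=2.2430 (R=-2.0000) → pose (-2.3461, -0.1243, 2.2430)

(-2.3461, -0.1243, 2.2430)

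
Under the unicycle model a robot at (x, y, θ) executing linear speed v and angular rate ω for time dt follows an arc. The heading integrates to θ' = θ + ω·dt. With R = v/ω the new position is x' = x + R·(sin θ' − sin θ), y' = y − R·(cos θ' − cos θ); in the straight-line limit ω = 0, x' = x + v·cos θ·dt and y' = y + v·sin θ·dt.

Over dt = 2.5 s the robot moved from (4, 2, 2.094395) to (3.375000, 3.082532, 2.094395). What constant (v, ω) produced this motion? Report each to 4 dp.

Δθ = 2.094395 − 2.094395 = 0.000000
ω = Δθ/dt = 0.000000/2.5 = 0.0000
ω = 0 → v = (Δx·cos θ + Δy·sin θ)/dt = 0.5000

v = 0.5000, ω = 0.0000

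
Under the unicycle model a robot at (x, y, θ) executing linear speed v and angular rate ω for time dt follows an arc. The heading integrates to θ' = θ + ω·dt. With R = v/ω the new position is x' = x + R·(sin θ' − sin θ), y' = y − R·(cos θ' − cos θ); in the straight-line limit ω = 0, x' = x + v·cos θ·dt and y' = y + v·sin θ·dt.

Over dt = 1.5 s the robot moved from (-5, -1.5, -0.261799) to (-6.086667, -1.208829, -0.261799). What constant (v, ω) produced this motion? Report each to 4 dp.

v = -0.7500, ω = 0.0000

Δθ = -0.261799 − -0.261799 = 0.000000
ω = Δθ/dt = 0.000000/1.5 = 0.0000
ω = 0 → v = (Δx·cos θ + Δy·sin θ)/dt = -0.7500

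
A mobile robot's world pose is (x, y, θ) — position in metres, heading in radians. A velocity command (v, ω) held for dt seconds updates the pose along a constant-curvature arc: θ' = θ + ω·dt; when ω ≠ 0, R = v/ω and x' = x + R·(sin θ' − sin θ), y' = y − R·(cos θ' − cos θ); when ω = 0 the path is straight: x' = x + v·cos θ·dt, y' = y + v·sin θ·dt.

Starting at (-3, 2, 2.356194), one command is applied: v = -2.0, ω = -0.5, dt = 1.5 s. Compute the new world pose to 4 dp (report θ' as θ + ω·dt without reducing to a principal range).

(-1.8309, -0.6869, 1.6062)

θ' = 2.3562 + -0.5·1.5 = 1.6062
R = v/ω = -2.0/-0.5 = 4.0000
x' = -3 + 4.0000·(sin 1.6062 − sin 2.3562) = -1.8309
y' = 2 − 4.0000·(cos 1.6062 − cos 2.3562) = -0.6869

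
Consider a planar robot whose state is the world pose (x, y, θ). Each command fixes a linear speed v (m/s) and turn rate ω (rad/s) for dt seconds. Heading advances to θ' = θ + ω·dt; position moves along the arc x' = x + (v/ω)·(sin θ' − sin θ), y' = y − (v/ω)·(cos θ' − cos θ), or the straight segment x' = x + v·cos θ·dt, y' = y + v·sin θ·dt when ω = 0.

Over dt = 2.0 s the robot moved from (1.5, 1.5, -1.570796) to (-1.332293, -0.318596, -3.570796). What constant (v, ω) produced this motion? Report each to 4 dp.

Δθ = -3.570796 − -1.570796 = -2.000000
ω = Δθ/dt = -2.000000/2.0 = -1.0000
R = Δx/(sin θ' − sin θ) = -2.0000
v = R·ω = -2.0000·-1.0000 = 2.0000

v = 2.0000, ω = -1.0000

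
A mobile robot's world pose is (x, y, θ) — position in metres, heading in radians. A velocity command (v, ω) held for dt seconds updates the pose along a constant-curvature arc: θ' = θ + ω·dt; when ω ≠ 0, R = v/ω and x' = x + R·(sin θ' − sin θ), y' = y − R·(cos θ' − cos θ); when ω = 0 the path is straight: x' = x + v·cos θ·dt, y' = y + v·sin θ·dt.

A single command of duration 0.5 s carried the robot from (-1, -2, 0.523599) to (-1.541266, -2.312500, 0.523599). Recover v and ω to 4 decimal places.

Δθ = 0.523599 − 0.523599 = 0.000000
ω = Δθ/dt = 0.000000/0.5 = 0.0000
ω = 0 → v = (Δx·cos θ + Δy·sin θ)/dt = -1.2500

v = -1.2500, ω = 0.0000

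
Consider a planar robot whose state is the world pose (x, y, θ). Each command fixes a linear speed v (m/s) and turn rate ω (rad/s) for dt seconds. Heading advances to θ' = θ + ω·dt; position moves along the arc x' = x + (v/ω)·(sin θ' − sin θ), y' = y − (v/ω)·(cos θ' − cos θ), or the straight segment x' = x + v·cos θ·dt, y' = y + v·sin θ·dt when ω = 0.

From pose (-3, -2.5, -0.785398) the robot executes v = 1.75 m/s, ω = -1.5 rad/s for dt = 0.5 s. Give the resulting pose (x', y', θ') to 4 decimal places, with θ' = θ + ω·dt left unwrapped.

(-2.6590, -3.2837, -1.5354)

θ' = -0.7854 + -1.5·0.5 = -1.5354
R = v/ω = 1.75/-1.5 = -1.1667
x' = -3 + -1.1667·(sin -1.5354 − sin -0.7854) = -2.6590
y' = -2.5 − -1.1667·(cos -1.5354 − cos -0.7854) = -3.2837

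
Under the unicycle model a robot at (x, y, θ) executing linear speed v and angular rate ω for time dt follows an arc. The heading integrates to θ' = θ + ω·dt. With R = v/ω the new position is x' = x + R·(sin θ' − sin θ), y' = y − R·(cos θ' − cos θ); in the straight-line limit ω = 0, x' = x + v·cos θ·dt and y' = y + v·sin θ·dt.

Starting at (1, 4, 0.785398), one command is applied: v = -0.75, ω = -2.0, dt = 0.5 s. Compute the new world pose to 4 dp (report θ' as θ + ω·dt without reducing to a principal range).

θ' = 0.7854 + -2.0·0.5 = -0.2146
R = v/ω = -0.75/-2.0 = 0.3750
x' = 1 + 0.3750·(sin -0.2146 − sin 0.7854) = 0.6550
y' = 4 − 0.3750·(cos -0.2146 − cos 0.7854) = 3.8988

(0.6550, 3.8988, -0.2146)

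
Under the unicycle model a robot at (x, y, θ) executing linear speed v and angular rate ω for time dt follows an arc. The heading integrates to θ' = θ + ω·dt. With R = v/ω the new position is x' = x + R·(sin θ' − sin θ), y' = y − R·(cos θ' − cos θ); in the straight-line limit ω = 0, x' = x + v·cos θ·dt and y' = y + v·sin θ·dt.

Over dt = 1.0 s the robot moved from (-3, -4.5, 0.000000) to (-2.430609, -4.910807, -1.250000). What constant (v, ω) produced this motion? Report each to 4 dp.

v = 0.7500, ω = -1.2500

Δθ = -1.250000 − 0.000000 = -1.250000
ω = Δθ/dt = -1.250000/1.0 = -1.2500
R = Δx/(sin θ' − sin θ) = -0.6000
v = R·ω = -0.6000·-1.2500 = 0.7500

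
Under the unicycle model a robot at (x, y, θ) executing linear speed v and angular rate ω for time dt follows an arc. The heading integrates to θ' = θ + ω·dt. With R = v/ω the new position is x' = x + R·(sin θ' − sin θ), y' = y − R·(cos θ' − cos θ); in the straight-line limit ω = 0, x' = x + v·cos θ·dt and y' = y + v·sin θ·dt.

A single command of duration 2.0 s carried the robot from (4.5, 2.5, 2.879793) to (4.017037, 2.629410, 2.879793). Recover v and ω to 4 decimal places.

v = 0.2500, ω = 0.0000

Δθ = 2.879793 − 2.879793 = 0.000000
ω = Δθ/dt = 0.000000/2.0 = 0.0000
ω = 0 → v = (Δx·cos θ + Δy·sin θ)/dt = 0.2500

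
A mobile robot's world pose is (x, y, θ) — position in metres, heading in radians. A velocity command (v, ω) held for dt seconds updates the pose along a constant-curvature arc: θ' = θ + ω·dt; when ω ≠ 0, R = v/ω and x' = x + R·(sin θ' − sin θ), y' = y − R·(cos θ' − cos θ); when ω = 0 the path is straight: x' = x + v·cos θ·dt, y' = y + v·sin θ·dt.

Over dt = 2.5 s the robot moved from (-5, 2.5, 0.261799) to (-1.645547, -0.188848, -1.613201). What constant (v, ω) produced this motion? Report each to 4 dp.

v = 2.0000, ω = -0.7500

Δθ = -1.613201 − 0.261799 = -1.875000
ω = Δθ/dt = -1.875000/2.5 = -0.7500
R = Δx/(sin θ' − sin θ) = -2.6667
v = R·ω = -2.6667·-0.7500 = 2.0000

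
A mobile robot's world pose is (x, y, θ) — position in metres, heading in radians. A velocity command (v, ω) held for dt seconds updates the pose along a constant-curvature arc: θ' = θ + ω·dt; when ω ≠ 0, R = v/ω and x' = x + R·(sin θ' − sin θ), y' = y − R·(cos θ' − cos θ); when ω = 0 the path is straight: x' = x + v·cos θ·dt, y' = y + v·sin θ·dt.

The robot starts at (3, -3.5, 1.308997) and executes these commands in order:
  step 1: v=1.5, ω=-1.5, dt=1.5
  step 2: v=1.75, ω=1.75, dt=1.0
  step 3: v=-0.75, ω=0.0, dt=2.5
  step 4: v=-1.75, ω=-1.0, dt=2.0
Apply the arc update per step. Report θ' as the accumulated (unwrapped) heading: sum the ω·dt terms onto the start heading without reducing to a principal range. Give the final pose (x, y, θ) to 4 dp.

(2.1201, -4.0687, -1.1910)

step 1: θ'=-0.9410 (R=-1.0000) → pose (4.7741, -3.1698, -0.9410)
step 2: θ'=0.8090 (R=1.0000) → pose (6.3058, -3.2711, 0.8090)
step 3: θ'=0.8090 (straight) → pose (5.0116, -4.6278, 0.8090)
step 4: θ'=-1.1910 (R=1.7500) → pose (2.1201, -4.0687, -1.1910)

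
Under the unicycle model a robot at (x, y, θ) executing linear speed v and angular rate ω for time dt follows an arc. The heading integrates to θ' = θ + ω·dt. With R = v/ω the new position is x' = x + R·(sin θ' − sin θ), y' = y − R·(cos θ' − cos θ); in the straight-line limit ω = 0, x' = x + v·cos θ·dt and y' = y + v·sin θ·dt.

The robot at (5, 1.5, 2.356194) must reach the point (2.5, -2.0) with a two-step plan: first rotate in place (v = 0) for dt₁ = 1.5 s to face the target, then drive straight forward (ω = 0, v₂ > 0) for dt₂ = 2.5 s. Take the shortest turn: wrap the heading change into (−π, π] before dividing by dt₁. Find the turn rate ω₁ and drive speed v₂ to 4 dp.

heading to target = atan2(-2−1.5, 2.5−5) = -2.1910
Δθ = wrap(-2.1910 − 2.3562) = 1.7359; ω₁ = Δθ/dt₁ = 1.1573
distance = √((2.5−5)² + (-2−1.5)²) = 4.3012; v₂ = distance/dt₂ = 1.7205

ω₁ = 1.1573, v₂ = 1.7205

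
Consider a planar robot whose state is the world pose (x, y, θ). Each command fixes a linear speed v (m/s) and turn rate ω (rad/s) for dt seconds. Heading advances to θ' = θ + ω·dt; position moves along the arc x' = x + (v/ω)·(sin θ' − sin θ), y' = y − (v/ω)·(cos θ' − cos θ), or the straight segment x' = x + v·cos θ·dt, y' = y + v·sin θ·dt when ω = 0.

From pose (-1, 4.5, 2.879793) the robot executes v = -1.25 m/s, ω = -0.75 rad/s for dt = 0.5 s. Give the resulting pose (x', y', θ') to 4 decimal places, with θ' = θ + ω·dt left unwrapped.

(-0.4403, 4.2301, 2.5048)

θ' = 2.8798 + -0.75·0.5 = 2.5048
R = v/ω = -1.25/-0.75 = 1.6667
x' = -1 + 1.6667·(sin 2.5048 − sin 2.8798) = -0.4403
y' = 4.5 − 1.6667·(cos 2.5048 − cos 2.8798) = 4.2301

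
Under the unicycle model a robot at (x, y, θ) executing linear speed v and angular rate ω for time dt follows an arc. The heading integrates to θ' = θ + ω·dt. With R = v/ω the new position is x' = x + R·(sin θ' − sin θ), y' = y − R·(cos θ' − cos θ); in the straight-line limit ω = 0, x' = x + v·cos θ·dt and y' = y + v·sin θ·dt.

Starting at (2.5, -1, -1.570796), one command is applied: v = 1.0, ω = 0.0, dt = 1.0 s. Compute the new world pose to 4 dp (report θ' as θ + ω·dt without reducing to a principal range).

θ' = -1.5708 + 0.0·1.0 = -1.5708
ω = 0 → straight: x' = 2.5 + 1.0·cos(-1.5708)·1.0 = 2.5000
y' = -1 + 1.0·sin(-1.5708)·1.0 = -2.0000

(2.5000, -2.0000, -1.5708)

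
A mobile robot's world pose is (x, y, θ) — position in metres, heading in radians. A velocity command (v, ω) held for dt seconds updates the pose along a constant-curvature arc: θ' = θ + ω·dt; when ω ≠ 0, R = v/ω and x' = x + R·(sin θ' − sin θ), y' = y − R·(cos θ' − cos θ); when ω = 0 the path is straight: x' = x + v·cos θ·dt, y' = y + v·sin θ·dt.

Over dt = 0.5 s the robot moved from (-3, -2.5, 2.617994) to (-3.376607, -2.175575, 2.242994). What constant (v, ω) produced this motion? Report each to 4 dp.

v = 1.0000, ω = -0.7500

Δθ = 2.242994 − 2.617994 = -0.375000
ω = Δθ/dt = -0.375000/0.5 = -0.7500
R = Δx/(sin θ' − sin θ) = -1.3333
v = R·ω = -1.3333·-0.7500 = 1.0000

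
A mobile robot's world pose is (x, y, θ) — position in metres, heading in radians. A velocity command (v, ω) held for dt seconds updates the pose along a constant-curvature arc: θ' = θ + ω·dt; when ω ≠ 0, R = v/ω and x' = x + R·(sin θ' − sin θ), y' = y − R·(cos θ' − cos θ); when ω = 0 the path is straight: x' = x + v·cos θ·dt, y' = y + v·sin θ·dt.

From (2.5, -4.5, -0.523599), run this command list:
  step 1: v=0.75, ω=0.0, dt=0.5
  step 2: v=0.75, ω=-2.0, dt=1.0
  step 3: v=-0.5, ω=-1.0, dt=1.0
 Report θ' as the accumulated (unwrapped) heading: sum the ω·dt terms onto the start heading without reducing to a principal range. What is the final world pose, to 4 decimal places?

(3.3306, -5.2615, -3.5236)

step 1: θ'=-0.5236 (straight) → pose (2.8248, -4.6875, -0.5236)
step 2: θ'=-2.5236 (R=-0.3750) → pose (2.8545, -5.3179, -2.5236)
step 3: θ'=-3.5236 (R=0.5000) → pose (3.3306, -5.2615, -3.5236)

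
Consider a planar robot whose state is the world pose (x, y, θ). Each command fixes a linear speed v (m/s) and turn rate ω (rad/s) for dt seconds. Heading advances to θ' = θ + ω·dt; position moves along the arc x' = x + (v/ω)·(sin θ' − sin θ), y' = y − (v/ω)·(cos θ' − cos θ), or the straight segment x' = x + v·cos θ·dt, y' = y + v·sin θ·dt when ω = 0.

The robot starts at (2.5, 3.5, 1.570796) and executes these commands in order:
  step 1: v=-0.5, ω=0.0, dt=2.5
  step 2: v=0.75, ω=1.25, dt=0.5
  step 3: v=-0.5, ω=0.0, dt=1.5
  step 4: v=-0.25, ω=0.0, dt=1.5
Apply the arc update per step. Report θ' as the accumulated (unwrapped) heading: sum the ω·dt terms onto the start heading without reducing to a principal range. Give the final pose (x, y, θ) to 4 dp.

(3.0448, 1.6887, 2.1958)

step 1: θ'=1.5708 (straight) → pose (2.5000, 2.2500, 1.5708)
step 2: θ'=2.1958 (R=0.6000) → pose (2.3866, 2.6011, 2.1958)
step 3: θ'=2.1958 (straight) → pose (2.8254, 1.9928, 2.1958)
step 4: θ'=2.1958 (straight) → pose (3.0448, 1.6887, 2.1958)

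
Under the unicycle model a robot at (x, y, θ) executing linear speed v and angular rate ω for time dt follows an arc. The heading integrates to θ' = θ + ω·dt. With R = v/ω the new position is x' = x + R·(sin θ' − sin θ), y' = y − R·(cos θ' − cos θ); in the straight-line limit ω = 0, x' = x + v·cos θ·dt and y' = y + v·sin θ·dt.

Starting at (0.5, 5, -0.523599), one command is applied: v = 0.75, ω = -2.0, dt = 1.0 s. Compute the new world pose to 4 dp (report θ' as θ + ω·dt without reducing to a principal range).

(0.5298, 4.3696, -2.5236)

θ' = -0.5236 + -2.0·1.0 = -2.5236
R = v/ω = 0.75/-2.0 = -0.3750
x' = 0.5 + -0.3750·(sin -2.5236 − sin -0.5236) = 0.5298
y' = 5 − -0.3750·(cos -2.5236 − cos -0.5236) = 4.3696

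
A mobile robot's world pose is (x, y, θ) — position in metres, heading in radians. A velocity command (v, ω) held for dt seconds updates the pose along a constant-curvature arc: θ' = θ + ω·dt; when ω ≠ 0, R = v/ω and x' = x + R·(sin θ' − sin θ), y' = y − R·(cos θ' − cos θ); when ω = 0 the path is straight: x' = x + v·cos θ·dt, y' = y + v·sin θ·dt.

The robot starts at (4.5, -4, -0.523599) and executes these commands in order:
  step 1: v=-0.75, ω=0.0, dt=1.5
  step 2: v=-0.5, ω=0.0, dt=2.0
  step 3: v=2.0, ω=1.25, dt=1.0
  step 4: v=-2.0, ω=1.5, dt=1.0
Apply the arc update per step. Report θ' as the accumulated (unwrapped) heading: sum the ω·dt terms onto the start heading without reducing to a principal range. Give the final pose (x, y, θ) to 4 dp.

step 1: θ'=-0.5236 (straight) → pose (3.5257, -3.4375, -0.5236)
step 2: θ'=-0.5236 (straight) → pose (2.6597, -2.9375, -0.5236)
step 3: θ'=0.7264 (R=1.6000) → pose (4.5224, -2.7480, 0.7264)
step 4: θ'=2.2264 (R=-1.3333) → pose (4.3511, -4.5576, 2.2264)

(4.3511, -4.5576, 2.2264)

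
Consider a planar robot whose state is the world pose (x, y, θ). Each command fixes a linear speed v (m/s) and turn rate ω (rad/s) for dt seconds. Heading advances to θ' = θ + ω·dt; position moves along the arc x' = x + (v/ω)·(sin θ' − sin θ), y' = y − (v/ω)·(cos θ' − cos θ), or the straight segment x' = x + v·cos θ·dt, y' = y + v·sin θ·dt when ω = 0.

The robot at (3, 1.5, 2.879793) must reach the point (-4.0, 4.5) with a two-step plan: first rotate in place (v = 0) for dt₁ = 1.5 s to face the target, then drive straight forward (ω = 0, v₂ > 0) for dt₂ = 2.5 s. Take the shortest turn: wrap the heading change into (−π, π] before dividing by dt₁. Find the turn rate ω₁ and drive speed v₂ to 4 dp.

heading to target = atan2(4.5−1.5, -4−3) = 2.7367
Δθ = wrap(2.7367 − 2.8798) = -0.1431; ω₁ = Δθ/dt₁ = -0.0954
distance = √((-4−3)² + (4.5−1.5)²) = 7.6158; v₂ = distance/dt₂ = 3.0463

ω₁ = -0.0954, v₂ = 3.0463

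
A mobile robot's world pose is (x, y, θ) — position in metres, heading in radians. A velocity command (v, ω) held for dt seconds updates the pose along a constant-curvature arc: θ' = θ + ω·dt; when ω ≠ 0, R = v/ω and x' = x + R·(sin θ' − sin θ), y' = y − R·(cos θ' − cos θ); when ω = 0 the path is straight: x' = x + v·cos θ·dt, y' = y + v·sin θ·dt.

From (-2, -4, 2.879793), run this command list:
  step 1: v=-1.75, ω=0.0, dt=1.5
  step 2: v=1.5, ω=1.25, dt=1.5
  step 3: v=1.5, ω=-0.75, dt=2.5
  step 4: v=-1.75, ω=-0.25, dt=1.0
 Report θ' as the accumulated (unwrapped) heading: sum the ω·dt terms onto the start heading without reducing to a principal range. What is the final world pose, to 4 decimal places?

step 1: θ'=2.8798 (straight) → pose (0.5356, -4.6794, 2.8798)
step 2: θ'=4.7548 (R=1.2000) → pose (-0.9739, -5.8894, 4.7548)
step 3: θ'=2.8798 (R=-2.0000) → pose (-3.4898, -7.9060, 2.8798)
step 4: θ'=2.6298 (R=7.0000) → pose (-1.8733, -8.5644, 2.6298)

(-1.8733, -8.5644, 2.6298)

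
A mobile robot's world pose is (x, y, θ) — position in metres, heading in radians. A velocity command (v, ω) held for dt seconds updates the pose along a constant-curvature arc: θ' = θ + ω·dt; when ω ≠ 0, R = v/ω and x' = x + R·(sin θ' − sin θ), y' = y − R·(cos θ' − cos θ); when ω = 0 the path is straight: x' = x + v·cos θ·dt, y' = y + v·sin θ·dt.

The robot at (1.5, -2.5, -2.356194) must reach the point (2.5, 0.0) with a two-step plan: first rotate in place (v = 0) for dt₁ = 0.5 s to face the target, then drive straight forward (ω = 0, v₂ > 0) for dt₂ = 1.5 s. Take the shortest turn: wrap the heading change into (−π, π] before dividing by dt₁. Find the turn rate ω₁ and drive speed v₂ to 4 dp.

ω₁ = -5.4734, v₂ = 1.7951

heading to target = atan2(0−-2.5, 2.5−1.5) = 1.1903
Δθ = wrap(1.1903 − -2.3562) = -2.7367; ω₁ = Δθ/dt₁ = -5.4734
distance = √((2.5−1.5)² + (0−-2.5)²) = 2.6926; v₂ = distance/dt₂ = 1.7951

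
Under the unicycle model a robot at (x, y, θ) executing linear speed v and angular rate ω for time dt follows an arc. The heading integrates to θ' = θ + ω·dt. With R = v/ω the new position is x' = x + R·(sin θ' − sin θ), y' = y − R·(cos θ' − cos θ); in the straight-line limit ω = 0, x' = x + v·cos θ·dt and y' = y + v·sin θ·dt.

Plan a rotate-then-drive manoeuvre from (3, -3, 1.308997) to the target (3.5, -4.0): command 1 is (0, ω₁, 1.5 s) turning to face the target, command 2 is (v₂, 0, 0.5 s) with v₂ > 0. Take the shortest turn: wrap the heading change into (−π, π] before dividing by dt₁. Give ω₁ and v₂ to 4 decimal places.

heading to target = atan2(-4−-3, 3.5−3) = -1.1071
Δθ = wrap(-1.1071 − 1.3090) = -2.4161; ω₁ = Δθ/dt₁ = -1.6108
distance = √((3.5−3)² + (-4−-3)²) = 1.1180; v₂ = distance/dt₂ = 2.2361

ω₁ = -1.6108, v₂ = 2.2361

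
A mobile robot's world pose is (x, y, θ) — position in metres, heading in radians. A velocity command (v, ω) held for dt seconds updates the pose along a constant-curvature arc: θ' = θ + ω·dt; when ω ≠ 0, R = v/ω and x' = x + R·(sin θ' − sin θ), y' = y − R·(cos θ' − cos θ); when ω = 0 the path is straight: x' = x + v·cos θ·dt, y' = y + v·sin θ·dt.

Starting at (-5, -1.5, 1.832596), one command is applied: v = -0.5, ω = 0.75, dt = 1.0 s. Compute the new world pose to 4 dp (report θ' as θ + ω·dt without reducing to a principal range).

θ' = 1.8326 + 0.75·1.0 = 2.5826
R = v/ω = -0.5/0.75 = -0.6667
x' = -5 + -0.6667·(sin 2.5826 − sin 1.8326) = -4.7096
y' = -1.5 − -0.6667·(cos 2.5826 − cos 1.8326) = -1.8926

(-4.7096, -1.8926, 2.5826)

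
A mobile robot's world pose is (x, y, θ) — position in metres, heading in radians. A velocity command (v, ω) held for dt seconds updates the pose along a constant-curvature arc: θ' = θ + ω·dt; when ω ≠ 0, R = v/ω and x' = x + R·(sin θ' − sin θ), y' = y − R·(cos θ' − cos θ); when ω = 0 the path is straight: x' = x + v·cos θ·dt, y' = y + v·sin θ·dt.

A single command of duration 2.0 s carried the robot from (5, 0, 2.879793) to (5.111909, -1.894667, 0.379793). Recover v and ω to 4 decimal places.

Δθ = 0.379793 − 2.879793 = -2.500000
ω = Δθ/dt = -2.500000/2.0 = -1.2500
R = −Δy/(cos θ' − cos θ) = 1.0000
v = R·ω = 1.0000·-1.2500 = -1.2500

v = -1.2500, ω = -1.2500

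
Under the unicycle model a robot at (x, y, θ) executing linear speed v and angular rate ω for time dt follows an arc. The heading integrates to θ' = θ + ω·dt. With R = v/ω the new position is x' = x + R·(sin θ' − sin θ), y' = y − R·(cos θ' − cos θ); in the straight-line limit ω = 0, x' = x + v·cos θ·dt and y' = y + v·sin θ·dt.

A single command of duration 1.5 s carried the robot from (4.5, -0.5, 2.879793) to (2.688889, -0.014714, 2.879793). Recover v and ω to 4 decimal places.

Δθ = 2.879793 − 2.879793 = 0.000000
ω = Δθ/dt = 0.000000/1.5 = 0.0000
ω = 0 → v = (Δx·cos θ + Δy·sin θ)/dt = 1.2500

v = 1.2500, ω = 0.0000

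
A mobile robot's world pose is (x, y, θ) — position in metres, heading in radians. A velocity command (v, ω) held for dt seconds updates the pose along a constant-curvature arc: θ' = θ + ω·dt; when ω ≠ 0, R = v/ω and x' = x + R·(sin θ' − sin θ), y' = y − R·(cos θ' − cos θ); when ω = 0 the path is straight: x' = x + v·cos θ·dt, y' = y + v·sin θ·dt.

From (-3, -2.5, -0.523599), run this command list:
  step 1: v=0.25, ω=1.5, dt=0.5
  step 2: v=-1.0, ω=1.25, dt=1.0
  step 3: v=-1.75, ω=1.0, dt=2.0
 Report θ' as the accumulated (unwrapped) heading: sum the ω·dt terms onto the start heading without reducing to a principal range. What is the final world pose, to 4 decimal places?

(-1.1789, -5.0400, 3.4764)

step 1: θ'=0.2264 (R=0.1667) → pose (-2.8793, -2.5181, 0.2264)
step 2: θ'=1.4764 (R=-0.8000) → pose (-3.4961, -3.2223, 1.4764)
step 3: θ'=3.4764 (R=-1.7500) → pose (-1.1789, -5.0400, 3.4764)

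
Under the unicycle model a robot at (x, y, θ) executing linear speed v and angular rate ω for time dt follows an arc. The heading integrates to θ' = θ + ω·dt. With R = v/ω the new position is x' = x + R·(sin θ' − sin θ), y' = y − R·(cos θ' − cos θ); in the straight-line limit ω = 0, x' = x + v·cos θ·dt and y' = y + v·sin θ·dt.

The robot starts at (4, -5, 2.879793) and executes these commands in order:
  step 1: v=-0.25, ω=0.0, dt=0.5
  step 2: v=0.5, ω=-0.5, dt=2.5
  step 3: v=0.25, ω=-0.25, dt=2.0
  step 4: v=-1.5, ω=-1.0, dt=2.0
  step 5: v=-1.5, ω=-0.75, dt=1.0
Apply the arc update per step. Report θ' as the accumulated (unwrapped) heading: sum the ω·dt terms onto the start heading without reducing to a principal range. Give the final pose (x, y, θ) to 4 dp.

step 1: θ'=2.8798 (straight) → pose (4.1207, -5.0324, 2.8798)
step 2: θ'=1.6298 (R=-1.0000) → pose (3.3813, -4.1254, 1.6298)
step 3: θ'=1.1298 (R=-1.0000) → pose (3.4752, -3.6396, 1.1298)
step 4: θ'=-0.8702 (R=1.5000) → pose (0.9721, -3.9663, -0.8702)
step 5: θ'=-1.6202 (R=2.0000) → pose (0.5034, -2.5782, -1.6202)

(0.5034, -2.5782, -1.6202)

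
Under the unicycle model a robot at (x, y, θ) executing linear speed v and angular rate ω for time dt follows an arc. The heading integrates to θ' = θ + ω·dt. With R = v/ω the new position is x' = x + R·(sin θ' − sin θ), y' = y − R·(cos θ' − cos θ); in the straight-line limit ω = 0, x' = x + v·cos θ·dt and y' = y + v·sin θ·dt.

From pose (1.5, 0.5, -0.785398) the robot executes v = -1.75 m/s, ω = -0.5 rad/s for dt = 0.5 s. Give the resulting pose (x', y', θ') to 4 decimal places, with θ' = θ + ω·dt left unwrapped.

(0.9646, 1.1892, -1.0354)

θ' = -0.7854 + -0.5·0.5 = -1.0354
R = v/ω = -1.75/-0.5 = 3.5000
x' = 1.5 + 3.5000·(sin -1.0354 − sin -0.7854) = 0.9646
y' = 0.5 − 3.5000·(cos -1.0354 − cos -0.7854) = 1.1892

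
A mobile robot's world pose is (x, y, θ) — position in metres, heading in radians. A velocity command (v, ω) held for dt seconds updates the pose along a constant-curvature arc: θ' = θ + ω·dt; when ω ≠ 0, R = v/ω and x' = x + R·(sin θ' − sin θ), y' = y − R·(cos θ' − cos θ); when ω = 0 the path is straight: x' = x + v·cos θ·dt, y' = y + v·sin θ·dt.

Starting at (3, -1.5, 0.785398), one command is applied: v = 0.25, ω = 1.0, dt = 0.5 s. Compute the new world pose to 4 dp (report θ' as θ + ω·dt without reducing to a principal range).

θ' = 0.7854 + 1.0·0.5 = 1.2854
R = v/ω = 0.25/1.0 = 0.2500
x' = 3 + 0.2500·(sin 1.2854 − sin 0.7854) = 3.0631
y' = -1.5 − 0.2500·(cos 1.2854 − cos 0.7854) = -1.3936

(3.0631, -1.3936, 1.2854)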